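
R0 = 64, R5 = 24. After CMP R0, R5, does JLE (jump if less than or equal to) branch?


Trace:
  R0 = 64, R5 = 24
  CMP R0, R5  → compares 64 vs 24
  JLE checks: is 64 less than or equal to 24?
  64 > 24, so condition is false
Branch taken: No

No


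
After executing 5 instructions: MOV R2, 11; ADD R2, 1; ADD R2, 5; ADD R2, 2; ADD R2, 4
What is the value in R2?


Register state trace:
  MOV R2, 11  → R2 = 11
  ADD R2, 1  → R2 = 11 + 1 = 12
  ADD R2, 5  → R2 = 12 + 5 = 17
  ADD R2, 2  → R2 = 17 + 2 = 19
  ADD R2, 4  → R2 = 19 + 4 = 23
Final: R2 = 23

23


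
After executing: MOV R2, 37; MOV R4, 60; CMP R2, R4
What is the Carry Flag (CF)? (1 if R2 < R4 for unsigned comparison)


Register state trace:
  MOV R2, 37  → R2 = 37
  MOV R4, 60  → R4 = 60
  CMP R2, R4  → unsigned 37 - 60: borrow occurs
  37 < 60, so CF = 1
CF = 1

1


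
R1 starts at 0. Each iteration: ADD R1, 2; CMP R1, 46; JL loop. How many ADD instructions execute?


Loop trace (R1 starts at 0, target 46, step 2):
  ADD #1: R1 = 0 + 2 = 2  → 2 < 46, loop
  ADD #2: R1 = 2 + 2 = 4  → 4 < 46, loop
  ADD #3: R1 = 4 + 2 = 6  → 6 < 46, loop
  ADD #4: R1 = 6 + 2 = 8  → 8 < 46, loop
  ADD #5: R1 = 8 + 2 = 10  → 10 < 46, loop
  ADD #6: R1 = 10 + 2 = 12  → 12 < 46, loop
  ADD #7: R1 = 12 + 2 = 14  → 14 < 46, loop
  ADD #8: R1 = 14 + 2 = 16  → 16 < 46, loop
  ADD #9: R1 = 16 + 2 = 18  → 18 < 46, loop
  ADD #10: R1 = 18 + 2 = 20  → 20 < 46, loop
  ADD #11: R1 = 20 + 2 = 22  → 22 < 46, loop
  ADD #12: R1 = 22 + 2 = 24  → 24 < 46, loop
  ADD #13: R1 = 24 + 2 = 26  → 26 < 46, loop
  ADD #14: R1 = 26 + 2 = 28  → 28 < 46, loop
  ADD #15: R1 = 28 + 2 = 30  → 30 < 46, loop
  ADD #16: R1 = 30 + 2 = 32  → 32 < 46, loop
  ADD #17: R1 = 32 + 2 = 34  → 34 < 46, loop
  ADD #18: R1 = 34 + 2 = 36  → 36 < 46, loop
  ADD #19: R1 = 36 + 2 = 38  → 38 < 46, loop
  ADD #20: R1 = 38 + 2 = 40  → 40 < 46, loop
  ADD #21: R1 = 40 + 2 = 42  → 42 < 46, loop
  ADD #22: R1 = 42 + 2 = 44  → 44 < 46, loop
  ADD #23: R1 = 44 + 2 = 46  → 46 >= 46, exit
Total ADD instructions: 23

23


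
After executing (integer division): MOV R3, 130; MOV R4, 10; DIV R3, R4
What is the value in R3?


Register state trace:
  MOV R3, 130  → R3 = 130
  MOV R4, 10  → R4 = 10
  DIV R3, R4  → R3 = 130 // 10 = 13
Final: R3 = 13

13


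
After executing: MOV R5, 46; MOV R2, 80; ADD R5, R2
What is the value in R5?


Register state trace:
  MOV R5, 46  → R5 = 46
  MOV R2, 80  → R2 = 80
  ADD R5, R2  → R5 = 46 + 80 = 126
Final: R5 = 126

126


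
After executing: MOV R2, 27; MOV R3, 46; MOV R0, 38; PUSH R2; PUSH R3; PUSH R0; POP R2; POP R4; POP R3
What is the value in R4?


Stack trace (top is rightmost):
  MOV R2, 27  → R2 = 27
  MOV R3, 46  → R3 = 46
  MOV R0, 38  → R0 = 38
  PUSH R2  → stack: [27]
  PUSH R3  → stack: [27, 46]
  PUSH R0  → stack: [27, 46, 38]
  POP R2  → R2 = 38, stack: [27, 46]
  POP R4  → R4 = 46, stack: [27]
  POP R3  → R3 = 27, stack: []
Final: R4 = 46

46


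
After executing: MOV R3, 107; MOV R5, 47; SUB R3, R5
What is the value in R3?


Register state trace:
  MOV R3, 107  → R3 = 107
  MOV R5, 47  → R5 = 47
  SUB R3, R5  → R3 = 107 - 47 = 60
Final: R3 = 60

60


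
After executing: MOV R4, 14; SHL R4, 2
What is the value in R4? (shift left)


Register state trace:
  MOV R4, 14  → R4 = 14
  SHL R4, 2  → R4 = 14 << 2 = 14 * 2^2 = 56
Final: R4 = 56

56


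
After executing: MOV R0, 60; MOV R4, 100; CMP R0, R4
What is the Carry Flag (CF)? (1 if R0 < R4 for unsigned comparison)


Register state trace:
  MOV R0, 60  → R0 = 60
  MOV R4, 100  → R4 = 100
  CMP R0, R4  → unsigned 60 - 100: borrow occurs
  60 < 100, so CF = 1
CF = 1

1


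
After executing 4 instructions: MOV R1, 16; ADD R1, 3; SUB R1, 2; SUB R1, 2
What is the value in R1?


Register state trace:
  MOV R1, 16  → R1 = 16
  ADD R1, 3  → R1 = 16 + 3 = 19
  SUB R1, 2  → R1 = 19 - 2 = 17
  SUB R1, 2  → R1 = 17 - 2 = 15
Final: R1 = 15

15


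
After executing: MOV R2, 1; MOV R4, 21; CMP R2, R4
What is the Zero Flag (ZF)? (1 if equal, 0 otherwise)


Register state trace:
  MOV R2, 1  → R2 = 1
  MOV R4, 21  → R4 = 21
  CMP R2, R4  → computes 1 - 21 = -20
  Result is nonzero, so values are not equal
ZF = 0

0


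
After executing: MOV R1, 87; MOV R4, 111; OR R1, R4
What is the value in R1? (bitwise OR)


Register state trace:
  MOV R1, 87  → R1 = 87 (0b01010111)
  MOV R4, 111  → R4 = 111 (0b01101111)
  OR R1, R4   → R1 = 87 OR 111 = 127 (0b01111111)
Final: R1 = 127

127


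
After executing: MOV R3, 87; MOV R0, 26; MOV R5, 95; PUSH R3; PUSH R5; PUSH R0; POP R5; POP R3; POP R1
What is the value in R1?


Stack trace (top is rightmost):
  MOV R3, 87  → R3 = 87
  MOV R0, 26  → R0 = 26
  MOV R5, 95  → R5 = 95
  PUSH R3  → stack: [87]
  PUSH R5  → stack: [87, 95]
  PUSH R0  → stack: [87, 95, 26]
  POP R5  → R5 = 26, stack: [87, 95]
  POP R3  → R3 = 95, stack: [87]
  POP R1  → R1 = 87, stack: []
Final: R1 = 87

87


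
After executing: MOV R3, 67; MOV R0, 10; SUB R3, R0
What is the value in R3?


Register state trace:
  MOV R3, 67  → R3 = 67
  MOV R0, 10  → R0 = 10
  SUB R3, R0  → R3 = 67 - 10 = 57
Final: R3 = 57

57


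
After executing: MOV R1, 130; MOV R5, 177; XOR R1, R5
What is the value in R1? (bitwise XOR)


Register state trace:
  MOV R1, 130  → R1 = 130 (0b10000010)
  MOV R5, 177  → R5 = 177 (0b10110001)
  XOR R1, R5  → R1 = 130 XOR 177 = 51 (0b00110011)
Final: R1 = 51

51


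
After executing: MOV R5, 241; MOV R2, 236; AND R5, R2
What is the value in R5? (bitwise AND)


Register state trace:
  MOV R5, 241  → R5 = 241 (0b11110001)
  MOV R2, 236  → R2 = 236 (0b11101100)
  AND R5, R2  → R5 = 241 AND 236 = 224 (0b11100000)
Final: R5 = 224

224


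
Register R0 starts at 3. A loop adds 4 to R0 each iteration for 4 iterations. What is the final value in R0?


Starting value: R0 = 3
  Iter 1: R0 = 3 + 4 = 7
  Iter 2: R0 = 7 + 4 = 11
  Iter 3: R0 = 11 + 4 = 15
  Iter 4: R0 = 15 + 4 = 19
Final: R0 = 19

19


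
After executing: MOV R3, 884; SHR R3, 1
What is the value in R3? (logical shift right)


Register state trace:
  MOV R3, 884  → R3 = 884
  SHR R3, 1  → R3 = 884 >> 1 = 884 // 2^1 = 442
Final: R3 = 442

442


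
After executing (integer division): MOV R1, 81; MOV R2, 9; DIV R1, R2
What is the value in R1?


Register state trace:
  MOV R1, 81  → R1 = 81
  MOV R2, 9  → R2 = 9
  DIV R1, R2  → R1 = 81 // 9 = 9
Final: R1 = 9

9


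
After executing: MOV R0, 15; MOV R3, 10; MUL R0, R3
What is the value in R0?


Register state trace:
  MOV R0, 15  → R0 = 15
  MOV R3, 10  → R3 = 10
  MUL R0, R3  → R0 = 15 * 10 = 150
Final: R0 = 150

150


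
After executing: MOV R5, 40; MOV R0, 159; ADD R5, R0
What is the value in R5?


Register state trace:
  MOV R5, 40  → R5 = 40
  MOV R0, 159  → R0 = 159
  ADD R5, R0  → R5 = 40 + 159 = 199
Final: R5 = 199

199


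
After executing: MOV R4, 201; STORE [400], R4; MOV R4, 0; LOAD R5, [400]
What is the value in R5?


Register and memory trace:
  MOV R4, 201  → R4 = 201
  STORE [400], R4  → mem[400] = 201
  MOV R4, 0  → R4 = 0
  LOAD R5, [400]  → R5 = mem[400] = 201
Final: R5 = 201

201


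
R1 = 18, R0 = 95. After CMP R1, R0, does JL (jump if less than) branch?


Trace:
  R1 = 18, R0 = 95
  CMP R1, R0  → compares 18 vs 95
  JL checks: is 18 less than 95?
  18 < 95, so condition is true
Branch taken: Yes

Yes


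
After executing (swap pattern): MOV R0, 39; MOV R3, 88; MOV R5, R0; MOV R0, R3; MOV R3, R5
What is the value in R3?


Register state trace (swap pattern):
  MOV R0, 39  → R0 = 39
  MOV R3, 88  → R3 = 88
  MOV R5, R0  → R5 = 39  (save R0)
  MOV R0, R3  → R0 = 88  (R0 gets R3's value)
  MOV R3, R5  → R3 = 39  (R3 gets saved value)
Final: R3 = 39

39


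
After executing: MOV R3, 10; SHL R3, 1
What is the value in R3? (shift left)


Register state trace:
  MOV R3, 10  → R3 = 10
  SHL R3, 1  → R3 = 10 << 1 = 10 * 2^1 = 20
Final: R3 = 20

20


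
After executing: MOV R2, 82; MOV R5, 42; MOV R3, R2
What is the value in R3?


Register state trace:
  MOV R2, 82  → R2 = 82
  MOV R5, 42  → R5 = 42
  MOV R3, R2  → R3 = 82
Final: R3 = 82

82


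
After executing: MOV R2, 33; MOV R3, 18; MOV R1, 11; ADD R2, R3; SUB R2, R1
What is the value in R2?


Register state trace:
  MOV R2, 33  → R2 = 33
  MOV R3, 18  → R3 = 18
  MOV R1, 11  → R1 = 11
  ADD R2, R3  → R2 = 33 + 18 = 51
  SUB R2, R1  → R2 = 51 - 11 = 40
Final: R2 = 40

40


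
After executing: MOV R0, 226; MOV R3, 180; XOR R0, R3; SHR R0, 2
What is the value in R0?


Register state trace:
  MOV R0, 226  → R0 = 226 (0b11100010)
  MOV R3, 180  → R3 = 180 (0b10110100)
  XOR R0, R3  → R0 = 226 XOR 180 = 86 (0b01010110)
  SHR R0, 2  → R0 = 86 >> 2 = 21
Final: R0 = 21

21


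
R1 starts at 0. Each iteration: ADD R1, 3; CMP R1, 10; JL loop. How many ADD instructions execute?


Loop trace (R1 starts at 0, target 10, step 3):
  ADD #1: R1 = 0 + 3 = 3  → 3 < 10, loop
  ADD #2: R1 = 3 + 3 = 6  → 6 < 10, loop
  ADD #3: R1 = 6 + 3 = 9  → 9 < 10, loop
  ADD #4: R1 = 9 + 3 = 12  → 12 >= 10, exit
Total ADD instructions: 4

4


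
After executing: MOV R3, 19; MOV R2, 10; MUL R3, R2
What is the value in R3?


Register state trace:
  MOV R3, 19  → R3 = 19
  MOV R2, 10  → R2 = 10
  MUL R3, R2  → R3 = 19 * 10 = 190
Final: R3 = 190

190


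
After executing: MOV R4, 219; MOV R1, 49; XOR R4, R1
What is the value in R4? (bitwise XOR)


Register state trace:
  MOV R4, 219  → R4 = 219 (0b11011011)
  MOV R1, 49  → R1 = 49 (0b00110001)
  XOR R4, R1  → R4 = 219 XOR 49 = 234 (0b11101010)
Final: R4 = 234

234


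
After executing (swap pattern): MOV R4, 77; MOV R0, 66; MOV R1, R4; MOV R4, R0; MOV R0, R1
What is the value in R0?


Register state trace (swap pattern):
  MOV R4, 77  → R4 = 77
  MOV R0, 66  → R0 = 66
  MOV R1, R4  → R1 = 77  (save R4)
  MOV R4, R0  → R4 = 66  (R4 gets R0's value)
  MOV R0, R1  → R0 = 77  (R0 gets saved value)
Final: R0 = 77

77


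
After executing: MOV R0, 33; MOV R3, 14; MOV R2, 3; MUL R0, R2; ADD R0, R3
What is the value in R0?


Register state trace:
  MOV R0, 33  → R0 = 33
  MOV R3, 14  → R3 = 14
  MOV R2, 3  → R2 = 3
  MUL R0, R2  → R0 = 33 * 3 = 99
  ADD R0, R3  → R0 = 99 + 14 = 113
Final: R0 = 113

113


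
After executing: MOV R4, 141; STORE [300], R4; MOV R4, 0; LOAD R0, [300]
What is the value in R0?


Register and memory trace:
  MOV R4, 141  → R4 = 141
  STORE [300], R4  → mem[300] = 141
  MOV R4, 0  → R4 = 0
  LOAD R0, [300]  → R0 = mem[300] = 141
Final: R0 = 141

141


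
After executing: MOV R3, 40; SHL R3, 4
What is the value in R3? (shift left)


Register state trace:
  MOV R3, 40  → R3 = 40
  SHL R3, 4  → R3 = 40 << 4 = 40 * 2^4 = 640
Final: R3 = 640

640


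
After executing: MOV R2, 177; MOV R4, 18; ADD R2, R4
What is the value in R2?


Register state trace:
  MOV R2, 177  → R2 = 177
  MOV R4, 18  → R4 = 18
  ADD R2, R4  → R2 = 177 + 18 = 195
Final: R2 = 195

195


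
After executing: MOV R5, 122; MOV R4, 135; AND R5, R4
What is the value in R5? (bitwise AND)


Register state trace:
  MOV R5, 122  → R5 = 122 (0b01111010)
  MOV R4, 135  → R4 = 135 (0b10000111)
  AND R5, R4  → R5 = 122 AND 135 = 2 (0b00000010)
Final: R5 = 2

2


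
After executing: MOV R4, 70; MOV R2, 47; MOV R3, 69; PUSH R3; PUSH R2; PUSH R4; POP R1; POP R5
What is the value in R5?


Stack trace (top is rightmost):
  MOV R4, 70  → R4 = 70
  MOV R2, 47  → R2 = 47
  MOV R3, 69  → R3 = 69
  PUSH R3  → stack: [69]
  PUSH R2  → stack: [69, 47]
  PUSH R4  → stack: [69, 47, 70]
  POP R1  → R1 = 70, stack: [69, 47]
  POP R5  → R5 = 47, stack: [69]
Final: R5 = 47

47


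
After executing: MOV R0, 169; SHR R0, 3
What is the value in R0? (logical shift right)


Register state trace:
  MOV R0, 169  → R0 = 169
  SHR R0, 3  → R0 = 169 >> 3 = 169 // 2^3 = 21
Final: R0 = 21

21


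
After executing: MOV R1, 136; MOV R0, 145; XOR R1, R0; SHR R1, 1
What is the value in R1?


Register state trace:
  MOV R1, 136  → R1 = 136 (0b10001000)
  MOV R0, 145  → R0 = 145 (0b10010001)
  XOR R1, R0  → R1 = 136 XOR 145 = 25 (0b00011001)
  SHR R1, 1  → R1 = 25 >> 1 = 12
Final: R1 = 12

12


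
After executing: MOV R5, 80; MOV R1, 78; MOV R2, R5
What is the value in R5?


Register state trace:
  MOV R5, 80  → R5 = 80
  MOV R1, 78  → R1 = 78
  MOV R2, R5  → R2 = 80
Final: R5 = 80

80


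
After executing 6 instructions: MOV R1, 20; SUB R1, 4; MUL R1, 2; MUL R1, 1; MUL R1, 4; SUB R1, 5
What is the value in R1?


Register state trace:
  MOV R1, 20  → R1 = 20
  SUB R1, 4  → R1 = 20 - 4 = 16
  MUL R1, 2  → R1 = 16 * 2 = 32
  MUL R1, 1  → R1 = 32 * 1 = 32
  MUL R1, 4  → R1 = 32 * 4 = 128
  SUB R1, 5  → R1 = 128 - 5 = 123
Final: R1 = 123

123


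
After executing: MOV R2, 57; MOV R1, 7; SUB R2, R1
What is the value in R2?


Register state trace:
  MOV R2, 57  → R2 = 57
  MOV R1, 7  → R1 = 7
  SUB R2, R1  → R2 = 57 - 7 = 50
Final: R2 = 50

50


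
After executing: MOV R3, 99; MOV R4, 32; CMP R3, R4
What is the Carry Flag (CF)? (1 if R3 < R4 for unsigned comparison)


Register state trace:
  MOV R3, 99  → R3 = 99
  MOV R4, 32  → R4 = 32
  CMP R3, R4  → unsigned 99 - 32: no borrow
  99 >= 32, so CF = 0
CF = 0

0


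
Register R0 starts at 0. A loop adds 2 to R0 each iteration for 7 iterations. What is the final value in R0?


Starting value: R0 = 0
  Iter 1: R0 = 0 + 2 = 2
  Iter 2: R0 = 2 + 2 = 4
  Iter 3: R0 = 4 + 2 = 6
  Iter 4: R0 = 6 + 2 = 8
  Iter 5: R0 = 8 + 2 = 10
  Iter 6: R0 = 10 + 2 = 12
  Iter 7: R0 = 12 + 2 = 14
Final: R0 = 14

14


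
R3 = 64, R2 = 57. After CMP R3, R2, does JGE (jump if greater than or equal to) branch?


Trace:
  R3 = 64, R2 = 57
  CMP R3, R2  → compares 64 vs 57
  JGE checks: is 64 greater than or equal to 57?
  64 > 57, so condition is true
Branch taken: Yes

Yes


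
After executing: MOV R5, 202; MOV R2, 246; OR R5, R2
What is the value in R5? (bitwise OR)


Register state trace:
  MOV R5, 202  → R5 = 202 (0b11001010)
  MOV R2, 246  → R2 = 246 (0b11110110)
  OR R5, R2   → R5 = 202 OR 246 = 254 (0b11111110)
Final: R5 = 254

254


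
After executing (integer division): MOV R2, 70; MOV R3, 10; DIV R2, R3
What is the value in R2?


Register state trace:
  MOV R2, 70  → R2 = 70
  MOV R3, 10  → R3 = 10
  DIV R2, R3  → R2 = 70 // 10 = 7
Final: R2 = 7

7


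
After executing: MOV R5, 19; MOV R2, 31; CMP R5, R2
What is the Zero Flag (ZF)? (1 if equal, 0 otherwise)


Register state trace:
  MOV R5, 19  → R5 = 19
  MOV R2, 31  → R2 = 31
  CMP R5, R2  → computes 19 - 31 = -12
  Result is nonzero, so values are not equal
ZF = 0

0


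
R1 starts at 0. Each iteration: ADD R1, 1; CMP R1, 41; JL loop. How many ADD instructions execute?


Loop trace (R1 starts at 0, target 41, step 1):
  ADD #1: R1 = 0 + 1 = 1  → 1 < 41, loop
  ADD #2: R1 = 1 + 1 = 2  → 2 < 41, loop
  ADD #3: R1 = 2 + 1 = 3  → 3 < 41, loop
  ADD #4: R1 = 3 + 1 = 4  → 4 < 41, loop
  ADD #5: R1 = 4 + 1 = 5  → 5 < 41, loop
  ADD #6: R1 = 5 + 1 = 6  → 6 < 41, loop
  ADD #7: R1 = 6 + 1 = 7  → 7 < 41, loop
  ADD #8: R1 = 7 + 1 = 8  → 8 < 41, loop
  ADD #9: R1 = 8 + 1 = 9  → 9 < 41, loop
  ADD #10: R1 = 9 + 1 = 10  → 10 < 41, loop
  ADD #11: R1 = 10 + 1 = 11  → 11 < 41, loop
  ADD #12: R1 = 11 + 1 = 12  → 12 < 41, loop
  ADD #13: R1 = 12 + 1 = 13  → 13 < 41, loop
  ADD #14: R1 = 13 + 1 = 14  → 14 < 41, loop
  ADD #15: R1 = 14 + 1 = 15  → 15 < 41, loop
  ADD #16: R1 = 15 + 1 = 16  → 16 < 41, loop
  ADD #17: R1 = 16 + 1 = 17  → 17 < 41, loop
  ADD #18: R1 = 17 + 1 = 18  → 18 < 41, loop
  ADD #19: R1 = 18 + 1 = 19  → 19 < 41, loop
  ADD #20: R1 = 19 + 1 = 20  → 20 < 41, loop
  ADD #21: R1 = 20 + 1 = 21  → 21 < 41, loop
  ADD #22: R1 = 21 + 1 = 22  → 22 < 41, loop
  ADD #23: R1 = 22 + 1 = 23  → 23 < 41, loop
  ADD #24: R1 = 23 + 1 = 24  → 24 < 41, loop
  ADD #25: R1 = 24 + 1 = 25  → 25 < 41, loop
  ADD #26: R1 = 25 + 1 = 26  → 26 < 41, loop
  ADD #27: R1 = 26 + 1 = 27  → 27 < 41, loop
  ADD #28: R1 = 27 + 1 = 28  → 28 < 41, loop
  ADD #29: R1 = 28 + 1 = 29  → 29 < 41, loop
  ADD #30: R1 = 29 + 1 = 30  → 30 < 41, loop
  ADD #31: R1 = 30 + 1 = 31  → 31 < 41, loop
  ADD #32: R1 = 31 + 1 = 32  → 32 < 41, loop
  ADD #33: R1 = 32 + 1 = 33  → 33 < 41, loop
  ADD #34: R1 = 33 + 1 = 34  → 34 < 41, loop
  ADD #35: R1 = 34 + 1 = 35  → 35 < 41, loop
  ADD #36: R1 = 35 + 1 = 36  → 36 < 41, loop
  ADD #37: R1 = 36 + 1 = 37  → 37 < 41, loop
  ADD #38: R1 = 37 + 1 = 38  → 38 < 41, loop
  ADD #39: R1 = 38 + 1 = 39  → 39 < 41, loop
  ADD #40: R1 = 39 + 1 = 40  → 40 < 41, loop
  ADD #41: R1 = 40 + 1 = 41  → 41 >= 41, exit
Total ADD instructions: 41

41


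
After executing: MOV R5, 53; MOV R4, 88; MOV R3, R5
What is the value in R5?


Register state trace:
  MOV R5, 53  → R5 = 53
  MOV R4, 88  → R4 = 88
  MOV R3, R5  → R3 = 53
Final: R5 = 53

53


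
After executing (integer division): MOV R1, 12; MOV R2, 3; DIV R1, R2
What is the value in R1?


Register state trace:
  MOV R1, 12  → R1 = 12
  MOV R2, 3  → R2 = 3
  DIV R1, R2  → R1 = 12 // 3 = 4
Final: R1 = 4

4


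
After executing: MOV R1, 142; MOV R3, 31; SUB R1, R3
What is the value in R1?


Register state trace:
  MOV R1, 142  → R1 = 142
  MOV R3, 31  → R3 = 31
  SUB R1, R3  → R1 = 142 - 31 = 111
Final: R1 = 111

111


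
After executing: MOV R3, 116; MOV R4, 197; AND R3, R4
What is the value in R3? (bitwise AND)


Register state trace:
  MOV R3, 116  → R3 = 116 (0b01110100)
  MOV R4, 197  → R4 = 197 (0b11000101)
  AND R3, R4  → R3 = 116 AND 197 = 68 (0b01000100)
Final: R3 = 68

68


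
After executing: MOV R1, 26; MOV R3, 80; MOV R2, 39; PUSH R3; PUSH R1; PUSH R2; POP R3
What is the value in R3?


Stack trace (top is rightmost):
  MOV R1, 26  → R1 = 26
  MOV R3, 80  → R3 = 80
  MOV R2, 39  → R2 = 39
  PUSH R3  → stack: [80]
  PUSH R1  → stack: [80, 26]
  PUSH R2  → stack: [80, 26, 39]
  POP R3  → R3 = 39, stack: [80, 26]
Final: R3 = 39

39


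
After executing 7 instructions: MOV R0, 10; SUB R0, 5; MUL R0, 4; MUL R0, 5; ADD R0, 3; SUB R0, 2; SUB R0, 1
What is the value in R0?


Register state trace:
  MOV R0, 10  → R0 = 10
  SUB R0, 5  → R0 = 10 - 5 = 5
  MUL R0, 4  → R0 = 5 * 4 = 20
  MUL R0, 5  → R0 = 20 * 5 = 100
  ADD R0, 3  → R0 = 100 + 3 = 103
  SUB R0, 2  → R0 = 103 - 2 = 101
  SUB R0, 1  → R0 = 101 - 1 = 100
Final: R0 = 100

100


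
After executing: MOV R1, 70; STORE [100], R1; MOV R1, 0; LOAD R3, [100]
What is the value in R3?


Register and memory trace:
  MOV R1, 70  → R1 = 70
  STORE [100], R1  → mem[100] = 70
  MOV R1, 0  → R1 = 0
  LOAD R3, [100]  → R3 = mem[100] = 70
Final: R3 = 70

70


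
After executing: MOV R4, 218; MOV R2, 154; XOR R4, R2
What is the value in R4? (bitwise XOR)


Register state trace:
  MOV R4, 218  → R4 = 218 (0b11011010)
  MOV R2, 154  → R2 = 154 (0b10011010)
  XOR R4, R2  → R4 = 218 XOR 154 = 64 (0b01000000)
Final: R4 = 64

64


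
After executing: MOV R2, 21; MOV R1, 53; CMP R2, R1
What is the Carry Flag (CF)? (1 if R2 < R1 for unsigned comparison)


Register state trace:
  MOV R2, 21  → R2 = 21
  MOV R1, 53  → R1 = 53
  CMP R2, R1  → unsigned 21 - 53: borrow occurs
  21 < 53, so CF = 1
CF = 1

1


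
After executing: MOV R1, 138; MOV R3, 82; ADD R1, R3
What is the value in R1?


Register state trace:
  MOV R1, 138  → R1 = 138
  MOV R3, 82  → R3 = 82
  ADD R1, R3  → R1 = 138 + 82 = 220
Final: R1 = 220

220


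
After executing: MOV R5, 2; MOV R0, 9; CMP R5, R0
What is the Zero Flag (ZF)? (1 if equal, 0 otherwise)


Register state trace:
  MOV R5, 2  → R5 = 2
  MOV R0, 9  → R0 = 9
  CMP R5, R0  → computes 2 - 9 = -7
  Result is nonzero, so values are not equal
ZF = 0

0


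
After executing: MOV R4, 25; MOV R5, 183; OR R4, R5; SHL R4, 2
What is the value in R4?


Register state trace:
  MOV R4, 25  → R4 = 25 (0b00011001)
  MOV R5, 183  → R5 = 183 (0b10110111)
  OR R4, R5  → R4 = 25 OR 183 = 191 (0b10111111)
  SHL R4, 2  → R4 = 191 << 2 = 764
Final: R4 = 764

764


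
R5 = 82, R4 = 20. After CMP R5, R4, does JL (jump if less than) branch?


Trace:
  R5 = 82, R4 = 20
  CMP R5, R4  → compares 82 vs 20
  JL checks: is 82 less than 20?
  82 > 20, so condition is false
Branch taken: No

No


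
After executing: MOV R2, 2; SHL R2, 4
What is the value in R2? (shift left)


Register state trace:
  MOV R2, 2  → R2 = 2
  SHL R2, 4  → R2 = 2 << 4 = 2 * 2^4 = 32
Final: R2 = 32

32


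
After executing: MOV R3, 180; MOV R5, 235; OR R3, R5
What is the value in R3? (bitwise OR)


Register state trace:
  MOV R3, 180  → R3 = 180 (0b10110100)
  MOV R5, 235  → R5 = 235 (0b11101011)
  OR R3, R5   → R3 = 180 OR 235 = 255 (0b11111111)
Final: R3 = 255

255


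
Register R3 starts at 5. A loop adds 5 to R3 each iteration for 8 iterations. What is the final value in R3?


Starting value: R3 = 5
  Iter 1: R3 = 5 + 5 = 10
  Iter 2: R3 = 10 + 5 = 15
  Iter 3: R3 = 15 + 5 = 20
  Iter 4: R3 = 20 + 5 = 25
  Iter 5: R3 = 25 + 5 = 30
  Iter 6: R3 = 30 + 5 = 35
  Iter 7: R3 = 35 + 5 = 40
  Iter 8: R3 = 40 + 5 = 45
Final: R3 = 45

45


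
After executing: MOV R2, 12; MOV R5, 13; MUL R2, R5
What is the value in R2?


Register state trace:
  MOV R2, 12  → R2 = 12
  MOV R5, 13  → R5 = 13
  MUL R2, R5  → R2 = 12 * 13 = 156
Final: R2 = 156

156


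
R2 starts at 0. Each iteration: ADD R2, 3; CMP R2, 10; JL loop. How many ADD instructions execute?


Loop trace (R2 starts at 0, target 10, step 3):
  ADD #1: R2 = 0 + 3 = 3  → 3 < 10, loop
  ADD #2: R2 = 3 + 3 = 6  → 6 < 10, loop
  ADD #3: R2 = 6 + 3 = 9  → 9 < 10, loop
  ADD #4: R2 = 9 + 3 = 12  → 12 >= 10, exit
Total ADD instructions: 4

4


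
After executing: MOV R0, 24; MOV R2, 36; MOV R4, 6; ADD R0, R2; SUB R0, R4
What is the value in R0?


Register state trace:
  MOV R0, 24  → R0 = 24
  MOV R2, 36  → R2 = 36
  MOV R4, 6  → R4 = 6
  ADD R0, R2  → R0 = 24 + 36 = 60
  SUB R0, R4  → R0 = 60 - 6 = 54
Final: R0 = 54

54


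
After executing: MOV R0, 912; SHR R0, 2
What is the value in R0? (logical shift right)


Register state trace:
  MOV R0, 912  → R0 = 912
  SHR R0, 2  → R0 = 912 >> 2 = 912 // 2^2 = 228
Final: R0 = 228

228


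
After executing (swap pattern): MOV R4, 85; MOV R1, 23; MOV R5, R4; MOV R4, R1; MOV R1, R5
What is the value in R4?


Register state trace (swap pattern):
  MOV R4, 85  → R4 = 85
  MOV R1, 23  → R1 = 23
  MOV R5, R4  → R5 = 85  (save R4)
  MOV R4, R1  → R4 = 23  (R4 gets R1's value)
  MOV R1, R5  → R1 = 85  (R1 gets saved value)
Final: R4 = 23

23


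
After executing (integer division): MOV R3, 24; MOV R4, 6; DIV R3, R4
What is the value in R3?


Register state trace:
  MOV R3, 24  → R3 = 24
  MOV R4, 6  → R4 = 6
  DIV R3, R4  → R3 = 24 // 6 = 4
Final: R3 = 4

4


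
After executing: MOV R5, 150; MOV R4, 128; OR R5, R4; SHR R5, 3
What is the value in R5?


Register state trace:
  MOV R5, 150  → R5 = 150 (0b10010110)
  MOV R4, 128  → R4 = 128 (0b10000000)
  OR R5, R4  → R5 = 150 OR 128 = 150 (0b10010110)
  SHR R5, 3  → R5 = 150 >> 3 = 18
Final: R5 = 18

18


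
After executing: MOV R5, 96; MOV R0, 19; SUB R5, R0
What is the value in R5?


Register state trace:
  MOV R5, 96  → R5 = 96
  MOV R0, 19  → R0 = 19
  SUB R5, R0  → R5 = 96 - 19 = 77
Final: R5 = 77

77


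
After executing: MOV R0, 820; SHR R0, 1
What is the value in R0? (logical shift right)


Register state trace:
  MOV R0, 820  → R0 = 820
  SHR R0, 1  → R0 = 820 >> 1 = 820 // 2^1 = 410
Final: R0 = 410

410


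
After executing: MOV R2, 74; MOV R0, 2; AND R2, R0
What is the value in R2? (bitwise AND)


Register state trace:
  MOV R2, 74  → R2 = 74 (0b01001010)
  MOV R0, 2  → R0 = 2 (0b00000010)
  AND R2, R0  → R2 = 74 AND 2 = 2 (0b00000010)
Final: R2 = 2

2


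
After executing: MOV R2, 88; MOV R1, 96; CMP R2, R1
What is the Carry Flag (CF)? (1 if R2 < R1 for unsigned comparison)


Register state trace:
  MOV R2, 88  → R2 = 88
  MOV R1, 96  → R1 = 96
  CMP R2, R1  → unsigned 88 - 96: borrow occurs
  88 < 96, so CF = 1
CF = 1

1


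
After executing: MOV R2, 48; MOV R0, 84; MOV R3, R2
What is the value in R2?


Register state trace:
  MOV R2, 48  → R2 = 48
  MOV R0, 84  → R0 = 84
  MOV R3, R2  → R3 = 48
Final: R2 = 48

48


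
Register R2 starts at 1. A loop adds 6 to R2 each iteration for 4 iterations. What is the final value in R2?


Starting value: R2 = 1
  Iter 1: R2 = 1 + 6 = 7
  Iter 2: R2 = 7 + 6 = 13
  Iter 3: R2 = 13 + 6 = 19
  Iter 4: R2 = 19 + 6 = 25
Final: R2 = 25

25


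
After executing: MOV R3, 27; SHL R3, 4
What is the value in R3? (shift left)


Register state trace:
  MOV R3, 27  → R3 = 27
  SHL R3, 4  → R3 = 27 << 4 = 27 * 2^4 = 432
Final: R3 = 432

432


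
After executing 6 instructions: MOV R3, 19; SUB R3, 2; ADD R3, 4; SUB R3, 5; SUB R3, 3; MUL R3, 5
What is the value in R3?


Register state trace:
  MOV R3, 19  → R3 = 19
  SUB R3, 2  → R3 = 19 - 2 = 17
  ADD R3, 4  → R3 = 17 + 4 = 21
  SUB R3, 5  → R3 = 21 - 5 = 16
  SUB R3, 3  → R3 = 16 - 3 = 13
  MUL R3, 5  → R3 = 13 * 5 = 65
Final: R3 = 65

65


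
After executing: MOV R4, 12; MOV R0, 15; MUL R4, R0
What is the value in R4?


Register state trace:
  MOV R4, 12  → R4 = 12
  MOV R0, 15  → R0 = 15
  MUL R4, R0  → R4 = 12 * 15 = 180
Final: R4 = 180

180


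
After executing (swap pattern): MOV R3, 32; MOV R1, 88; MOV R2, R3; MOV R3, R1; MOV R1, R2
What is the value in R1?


Register state trace (swap pattern):
  MOV R3, 32  → R3 = 32
  MOV R1, 88  → R1 = 88
  MOV R2, R3  → R2 = 32  (save R3)
  MOV R3, R1  → R3 = 88  (R3 gets R1's value)
  MOV R1, R2  → R1 = 32  (R1 gets saved value)
Final: R1 = 32

32


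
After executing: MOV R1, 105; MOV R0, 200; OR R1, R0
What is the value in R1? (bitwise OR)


Register state trace:
  MOV R1, 105  → R1 = 105 (0b01101001)
  MOV R0, 200  → R0 = 200 (0b11001000)
  OR R1, R0   → R1 = 105 OR 200 = 233 (0b11101001)
Final: R1 = 233

233


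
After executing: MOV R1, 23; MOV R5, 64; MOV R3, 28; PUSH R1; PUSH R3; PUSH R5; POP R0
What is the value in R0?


Stack trace (top is rightmost):
  MOV R1, 23  → R1 = 23
  MOV R5, 64  → R5 = 64
  MOV R3, 28  → R3 = 28
  PUSH R1  → stack: [23]
  PUSH R3  → stack: [23, 28]
  PUSH R5  → stack: [23, 28, 64]
  POP R0  → R0 = 64, stack: [23, 28]
Final: R0 = 64

64


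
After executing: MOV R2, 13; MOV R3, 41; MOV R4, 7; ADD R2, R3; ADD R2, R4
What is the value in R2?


Register state trace:
  MOV R2, 13  → R2 = 13
  MOV R3, 41  → R3 = 41
  MOV R4, 7  → R4 = 7
  ADD R2, R3  → R2 = 13 + 41 = 54
  ADD R2, R4  → R2 = 54 + 7 = 61
Final: R2 = 61

61


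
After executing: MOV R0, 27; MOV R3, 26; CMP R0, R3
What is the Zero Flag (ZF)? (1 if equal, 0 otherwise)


Register state trace:
  MOV R0, 27  → R0 = 27
  MOV R3, 26  → R3 = 26
  CMP R0, R3  → computes 27 - 26 = 1
  Result is nonzero, so values are not equal
ZF = 0

0


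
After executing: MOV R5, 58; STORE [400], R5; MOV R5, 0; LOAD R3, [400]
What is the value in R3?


Register and memory trace:
  MOV R5, 58  → R5 = 58
  STORE [400], R5  → mem[400] = 58
  MOV R5, 0  → R5 = 0
  LOAD R3, [400]  → R3 = mem[400] = 58
Final: R3 = 58

58


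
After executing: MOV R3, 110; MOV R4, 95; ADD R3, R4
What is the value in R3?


Register state trace:
  MOV R3, 110  → R3 = 110
  MOV R4, 95  → R4 = 95
  ADD R3, R4  → R3 = 110 + 95 = 205
Final: R3 = 205

205


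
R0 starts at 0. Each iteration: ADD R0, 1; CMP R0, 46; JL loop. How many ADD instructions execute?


Loop trace (R0 starts at 0, target 46, step 1):
  ADD #1: R0 = 0 + 1 = 1  → 1 < 46, loop
  ADD #2: R0 = 1 + 1 = 2  → 2 < 46, loop
  ADD #3: R0 = 2 + 1 = 3  → 3 < 46, loop
  ADD #4: R0 = 3 + 1 = 4  → 4 < 46, loop
  ADD #5: R0 = 4 + 1 = 5  → 5 < 46, loop
  ADD #6: R0 = 5 + 1 = 6  → 6 < 46, loop
  ADD #7: R0 = 6 + 1 = 7  → 7 < 46, loop
  ADD #8: R0 = 7 + 1 = 8  → 8 < 46, loop
  ADD #9: R0 = 8 + 1 = 9  → 9 < 46, loop
  ADD #10: R0 = 9 + 1 = 10  → 10 < 46, loop
  ADD #11: R0 = 10 + 1 = 11  → 11 < 46, loop
  ADD #12: R0 = 11 + 1 = 12  → 12 < 46, loop
  ADD #13: R0 = 12 + 1 = 13  → 13 < 46, loop
  ADD #14: R0 = 13 + 1 = 14  → 14 < 46, loop
  ADD #15: R0 = 14 + 1 = 15  → 15 < 46, loop
  ADD #16: R0 = 15 + 1 = 16  → 16 < 46, loop
  ADD #17: R0 = 16 + 1 = 17  → 17 < 46, loop
  ADD #18: R0 = 17 + 1 = 18  → 18 < 46, loop
  ADD #19: R0 = 18 + 1 = 19  → 19 < 46, loop
  ADD #20: R0 = 19 + 1 = 20  → 20 < 46, loop
  ADD #21: R0 = 20 + 1 = 21  → 21 < 46, loop
  ADD #22: R0 = 21 + 1 = 22  → 22 < 46, loop
  ADD #23: R0 = 22 + 1 = 23  → 23 < 46, loop
  ADD #24: R0 = 23 + 1 = 24  → 24 < 46, loop
  ADD #25: R0 = 24 + 1 = 25  → 25 < 46, loop
  ADD #26: R0 = 25 + 1 = 26  → 26 < 46, loop
  ADD #27: R0 = 26 + 1 = 27  → 27 < 46, loop
  ADD #28: R0 = 27 + 1 = 28  → 28 < 46, loop
  ADD #29: R0 = 28 + 1 = 29  → 29 < 46, loop
  ADD #30: R0 = 29 + 1 = 30  → 30 < 46, loop
  ADD #31: R0 = 30 + 1 = 31  → 31 < 46, loop
  ADD #32: R0 = 31 + 1 = 32  → 32 < 46, loop
  ADD #33: R0 = 32 + 1 = 33  → 33 < 46, loop
  ADD #34: R0 = 33 + 1 = 34  → 34 < 46, loop
  ADD #35: R0 = 34 + 1 = 35  → 35 < 46, loop
  ADD #36: R0 = 35 + 1 = 36  → 36 < 46, loop
  ADD #37: R0 = 36 + 1 = 37  → 37 < 46, loop
  ADD #38: R0 = 37 + 1 = 38  → 38 < 46, loop
  ADD #39: R0 = 38 + 1 = 39  → 39 < 46, loop
  ADD #40: R0 = 39 + 1 = 40  → 40 < 46, loop
  ADD #41: R0 = 40 + 1 = 41  → 41 < 46, loop
  ADD #42: R0 = 41 + 1 = 42  → 42 < 46, loop
  ADD #43: R0 = 42 + 1 = 43  → 43 < 46, loop
  ADD #44: R0 = 43 + 1 = 44  → 44 < 46, loop
  ADD #45: R0 = 44 + 1 = 45  → 45 < 46, loop
  ADD #46: R0 = 45 + 1 = 46  → 46 >= 46, exit
Total ADD instructions: 46

46


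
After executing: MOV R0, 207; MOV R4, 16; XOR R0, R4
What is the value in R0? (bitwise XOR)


Register state trace:
  MOV R0, 207  → R0 = 207 (0b11001111)
  MOV R4, 16  → R4 = 16 (0b00010000)
  XOR R0, R4  → R0 = 207 XOR 16 = 223 (0b11011111)
Final: R0 = 223

223


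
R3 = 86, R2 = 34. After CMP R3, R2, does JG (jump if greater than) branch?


Trace:
  R3 = 86, R2 = 34
  CMP R3, R2  → compares 86 vs 34
  JG checks: is 86 greater than 34?
  86 > 34, so condition is true
Branch taken: Yes

Yes


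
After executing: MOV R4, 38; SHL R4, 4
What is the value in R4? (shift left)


Register state trace:
  MOV R4, 38  → R4 = 38
  SHL R4, 4  → R4 = 38 << 4 = 38 * 2^4 = 608
Final: R4 = 608

608


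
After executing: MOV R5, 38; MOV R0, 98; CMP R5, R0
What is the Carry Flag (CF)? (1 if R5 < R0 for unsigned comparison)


Register state trace:
  MOV R5, 38  → R5 = 38
  MOV R0, 98  → R0 = 98
  CMP R5, R0  → unsigned 38 - 98: borrow occurs
  38 < 98, so CF = 1
CF = 1

1


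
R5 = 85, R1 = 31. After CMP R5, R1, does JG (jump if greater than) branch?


Trace:
  R5 = 85, R1 = 31
  CMP R5, R1  → compares 85 vs 31
  JG checks: is 85 greater than 31?
  85 > 31, so condition is true
Branch taken: Yes

Yes


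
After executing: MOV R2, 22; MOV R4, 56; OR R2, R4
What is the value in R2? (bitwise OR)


Register state trace:
  MOV R2, 22  → R2 = 22 (0b00010110)
  MOV R4, 56  → R4 = 56 (0b00111000)
  OR R2, R4   → R2 = 22 OR 56 = 62 (0b00111110)
Final: R2 = 62

62


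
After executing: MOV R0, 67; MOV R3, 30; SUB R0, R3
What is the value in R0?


Register state trace:
  MOV R0, 67  → R0 = 67
  MOV R3, 30  → R3 = 30
  SUB R0, R3  → R0 = 67 - 30 = 37
Final: R0 = 37

37


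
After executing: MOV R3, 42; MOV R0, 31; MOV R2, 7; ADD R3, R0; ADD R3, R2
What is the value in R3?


Register state trace:
  MOV R3, 42  → R3 = 42
  MOV R0, 31  → R0 = 31
  MOV R2, 7  → R2 = 7
  ADD R3, R0  → R3 = 42 + 31 = 73
  ADD R3, R2  → R3 = 73 + 7 = 80
Final: R3 = 80

80


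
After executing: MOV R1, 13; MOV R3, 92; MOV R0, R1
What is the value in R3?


Register state trace:
  MOV R1, 13  → R1 = 13
  MOV R3, 92  → R3 = 92
  MOV R0, R1  → R0 = 13
Final: R3 = 92

92


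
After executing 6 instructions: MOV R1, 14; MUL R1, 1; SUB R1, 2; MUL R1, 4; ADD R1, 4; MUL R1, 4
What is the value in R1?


Register state trace:
  MOV R1, 14  → R1 = 14
  MUL R1, 1  → R1 = 14 * 1 = 14
  SUB R1, 2  → R1 = 14 - 2 = 12
  MUL R1, 4  → R1 = 12 * 4 = 48
  ADD R1, 4  → R1 = 48 + 4 = 52
  MUL R1, 4  → R1 = 52 * 4 = 208
Final: R1 = 208

208


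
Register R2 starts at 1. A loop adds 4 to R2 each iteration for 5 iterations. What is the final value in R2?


Starting value: R2 = 1
  Iter 1: R2 = 1 + 4 = 5
  Iter 2: R2 = 5 + 4 = 9
  Iter 3: R2 = 9 + 4 = 13
  Iter 4: R2 = 13 + 4 = 17
  Iter 5: R2 = 17 + 4 = 21
Final: R2 = 21

21


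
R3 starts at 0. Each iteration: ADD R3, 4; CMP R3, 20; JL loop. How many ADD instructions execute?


Loop trace (R3 starts at 0, target 20, step 4):
  ADD #1: R3 = 0 + 4 = 4  → 4 < 20, loop
  ADD #2: R3 = 4 + 4 = 8  → 8 < 20, loop
  ADD #3: R3 = 8 + 4 = 12  → 12 < 20, loop
  ADD #4: R3 = 12 + 4 = 16  → 16 < 20, loop
  ADD #5: R3 = 16 + 4 = 20  → 20 >= 20, exit
Total ADD instructions: 5

5


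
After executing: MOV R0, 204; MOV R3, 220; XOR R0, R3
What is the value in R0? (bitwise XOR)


Register state trace:
  MOV R0, 204  → R0 = 204 (0b11001100)
  MOV R3, 220  → R3 = 220 (0b11011100)
  XOR R0, R3  → R0 = 204 XOR 220 = 16 (0b00010000)
Final: R0 = 16

16


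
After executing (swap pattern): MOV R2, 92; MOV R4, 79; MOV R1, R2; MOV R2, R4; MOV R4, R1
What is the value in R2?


Register state trace (swap pattern):
  MOV R2, 92  → R2 = 92
  MOV R4, 79  → R4 = 79
  MOV R1, R2  → R1 = 92  (save R2)
  MOV R2, R4  → R2 = 79  (R2 gets R4's value)
  MOV R4, R1  → R4 = 92  (R4 gets saved value)
Final: R2 = 79

79


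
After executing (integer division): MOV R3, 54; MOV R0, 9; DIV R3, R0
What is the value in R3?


Register state trace:
  MOV R3, 54  → R3 = 54
  MOV R0, 9  → R0 = 9
  DIV R3, R0  → R3 = 54 // 9 = 6
Final: R3 = 6

6


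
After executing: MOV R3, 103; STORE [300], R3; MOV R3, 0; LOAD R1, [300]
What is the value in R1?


Register and memory trace:
  MOV R3, 103  → R3 = 103
  STORE [300], R3  → mem[300] = 103
  MOV R3, 0  → R3 = 0
  LOAD R1, [300]  → R1 = mem[300] = 103
Final: R1 = 103

103


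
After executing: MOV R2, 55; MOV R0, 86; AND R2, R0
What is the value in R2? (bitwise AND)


Register state trace:
  MOV R2, 55  → R2 = 55 (0b00110111)
  MOV R0, 86  → R0 = 86 (0b01010110)
  AND R2, R0  → R2 = 55 AND 86 = 22 (0b00010110)
Final: R2 = 22

22


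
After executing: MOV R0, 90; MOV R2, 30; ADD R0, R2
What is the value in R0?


Register state trace:
  MOV R0, 90  → R0 = 90
  MOV R2, 30  → R2 = 30
  ADD R0, R2  → R0 = 90 + 30 = 120
Final: R0 = 120

120


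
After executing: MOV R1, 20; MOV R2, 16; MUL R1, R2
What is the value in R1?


Register state trace:
  MOV R1, 20  → R1 = 20
  MOV R2, 16  → R2 = 16
  MUL R1, R2  → R1 = 20 * 16 = 320
Final: R1 = 320

320


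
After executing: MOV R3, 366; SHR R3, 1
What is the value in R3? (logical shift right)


Register state trace:
  MOV R3, 366  → R3 = 366
  SHR R3, 1  → R3 = 366 >> 1 = 366 // 2^1 = 183
Final: R3 = 183

183


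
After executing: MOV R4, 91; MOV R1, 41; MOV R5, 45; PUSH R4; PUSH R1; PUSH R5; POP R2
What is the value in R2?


Stack trace (top is rightmost):
  MOV R4, 91  → R4 = 91
  MOV R1, 41  → R1 = 41
  MOV R5, 45  → R5 = 45
  PUSH R4  → stack: [91]
  PUSH R1  → stack: [91, 41]
  PUSH R5  → stack: [91, 41, 45]
  POP R2  → R2 = 45, stack: [91, 41]
Final: R2 = 45

45


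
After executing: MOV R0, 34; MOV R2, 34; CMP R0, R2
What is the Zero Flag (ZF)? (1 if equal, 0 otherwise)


Register state trace:
  MOV R0, 34  → R0 = 34
  MOV R2, 34  → R2 = 34
  CMP R0, R2  → computes 34 - 34 = 0
  Result is zero, so values are equal
ZF = 1

1


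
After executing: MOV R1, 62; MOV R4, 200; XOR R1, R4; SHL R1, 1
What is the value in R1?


Register state trace:
  MOV R1, 62  → R1 = 62 (0b00111110)
  MOV R4, 200  → R4 = 200 (0b11001000)
  XOR R1, R4  → R1 = 62 XOR 200 = 246 (0b11110110)
  SHL R1, 1  → R1 = 246 << 1 = 492
Final: R1 = 492

492


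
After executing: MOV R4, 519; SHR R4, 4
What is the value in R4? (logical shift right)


Register state trace:
  MOV R4, 519  → R4 = 519
  SHR R4, 4  → R4 = 519 >> 4 = 519 // 2^4 = 32
Final: R4 = 32

32


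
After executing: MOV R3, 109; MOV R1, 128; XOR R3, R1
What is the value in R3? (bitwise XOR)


Register state trace:
  MOV R3, 109  → R3 = 109 (0b01101101)
  MOV R1, 128  → R1 = 128 (0b10000000)
  XOR R3, R1  → R3 = 109 XOR 128 = 237 (0b11101101)
Final: R3 = 237

237


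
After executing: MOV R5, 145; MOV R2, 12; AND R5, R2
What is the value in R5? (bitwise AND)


Register state trace:
  MOV R5, 145  → R5 = 145 (0b10010001)
  MOV R2, 12  → R2 = 12 (0b00001100)
  AND R5, R2  → R5 = 145 AND 12 = 0 (0b00000000)
Final: R5 = 0

0


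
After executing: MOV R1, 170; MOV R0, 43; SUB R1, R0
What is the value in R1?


Register state trace:
  MOV R1, 170  → R1 = 170
  MOV R0, 43  → R0 = 43
  SUB R1, R0  → R1 = 170 - 43 = 127
Final: R1 = 127

127


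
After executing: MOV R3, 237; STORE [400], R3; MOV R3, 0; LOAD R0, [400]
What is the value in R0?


Register and memory trace:
  MOV R3, 237  → R3 = 237
  STORE [400], R3  → mem[400] = 237
  MOV R3, 0  → R3 = 0
  LOAD R0, [400]  → R0 = mem[400] = 237
Final: R0 = 237

237


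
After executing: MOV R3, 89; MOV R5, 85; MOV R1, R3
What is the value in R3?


Register state trace:
  MOV R3, 89  → R3 = 89
  MOV R5, 85  → R5 = 85
  MOV R1, R3  → R1 = 89
Final: R3 = 89

89


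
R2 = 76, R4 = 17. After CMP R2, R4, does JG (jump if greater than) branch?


Trace:
  R2 = 76, R4 = 17
  CMP R2, R4  → compares 76 vs 17
  JG checks: is 76 greater than 17?
  76 > 17, so condition is true
Branch taken: Yes

Yes


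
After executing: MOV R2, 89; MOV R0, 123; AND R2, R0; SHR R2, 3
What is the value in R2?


Register state trace:
  MOV R2, 89  → R2 = 89 (0b01011001)
  MOV R0, 123  → R0 = 123 (0b01111011)
  AND R2, R0  → R2 = 89 AND 123 = 89 (0b01011001)
  SHR R2, 3  → R2 = 89 >> 3 = 11
Final: R2 = 11

11


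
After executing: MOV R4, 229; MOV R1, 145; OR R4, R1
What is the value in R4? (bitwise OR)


Register state trace:
  MOV R4, 229  → R4 = 229 (0b11100101)
  MOV R1, 145  → R1 = 145 (0b10010001)
  OR R4, R1   → R4 = 229 OR 145 = 245 (0b11110101)
Final: R4 = 245

245


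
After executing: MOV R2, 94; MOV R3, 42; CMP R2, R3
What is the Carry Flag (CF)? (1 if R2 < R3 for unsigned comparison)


Register state trace:
  MOV R2, 94  → R2 = 94
  MOV R3, 42  → R3 = 42
  CMP R2, R3  → unsigned 94 - 42: no borrow
  94 >= 42, so CF = 0
CF = 0

0


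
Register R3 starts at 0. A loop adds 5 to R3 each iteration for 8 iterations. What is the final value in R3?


Starting value: R3 = 0
  Iter 1: R3 = 0 + 5 = 5
  Iter 2: R3 = 5 + 5 = 10
  Iter 3: R3 = 10 + 5 = 15
  Iter 4: R3 = 15 + 5 = 20
  Iter 5: R3 = 20 + 5 = 25
  Iter 6: R3 = 25 + 5 = 30
  Iter 7: R3 = 30 + 5 = 35
  Iter 8: R3 = 35 + 5 = 40
Final: R3 = 40

40


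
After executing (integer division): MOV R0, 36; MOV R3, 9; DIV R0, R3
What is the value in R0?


Register state trace:
  MOV R0, 36  → R0 = 36
  MOV R3, 9  → R3 = 9
  DIV R0, R3  → R0 = 36 // 9 = 4
Final: R0 = 4

4


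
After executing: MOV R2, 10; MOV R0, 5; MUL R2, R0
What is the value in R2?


Register state trace:
  MOV R2, 10  → R2 = 10
  MOV R0, 5  → R0 = 5
  MUL R2, R0  → R2 = 10 * 5 = 50
Final: R2 = 50

50
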